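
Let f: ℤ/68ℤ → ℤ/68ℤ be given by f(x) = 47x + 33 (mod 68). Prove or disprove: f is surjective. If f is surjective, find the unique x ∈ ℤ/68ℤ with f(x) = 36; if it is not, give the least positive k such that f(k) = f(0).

Since gcd(47, 68) = 1, 47 is invertible modulo 68. Euclid's algorithm: 68 = 1·47 + 21, 47 = 2·21 + 5, 21 = 4·5 + 1; back-substituting gives 1 = 55·47 − 38·68, so 47⁻¹ ≡ 55 (mod 68).
For any y ∈ ℤ/68ℤ, x = 55(y − 33) mod 68 satisfies f(x) = 47·55(y − 33) + 33 ≡ y (since 47·55 ≡ 1 mod 68). So every y has a preimage.
So f is surjective.
Since f is surjective, we find f⁻¹(36): we need 47x ≡ 36 − 33 ≡ 3 (mod 68). Using 47⁻¹ = 55: x ≡ 55·3 = 165 = 2·68 + 29, so x = 29.
Check: f(29) = 47·29 + 33 = 1396 = 20·68 + 36 ≡ 36 (mod 68).

29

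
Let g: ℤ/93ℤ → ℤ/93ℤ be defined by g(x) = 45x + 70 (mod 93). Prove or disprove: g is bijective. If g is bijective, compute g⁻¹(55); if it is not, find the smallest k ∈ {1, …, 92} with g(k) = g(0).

We have gcd(45, 93) = 3 > 1. Taking s = 0 and t = 31: g(0) = 70 and g(31) = 45·31 + 70 = 1465 ≡ 70 (mod 93).
So g(0) = g(31) while 0 ≠ 31, hence g is not injective, hence not bijective.
Since g is not bijective, we find the least positive k with g(k) = g(0): this means 45k ≡ 0 (mod 93), i.e. 93 ∣ 45k. Since gcd(45, 93) = 3, dividing through by 3 this holds exactly when 31 ∣ 15k, and as gcd(15, 31) = 1, exactly when 31 ∣ k.
The smallest positive such k is 31.

31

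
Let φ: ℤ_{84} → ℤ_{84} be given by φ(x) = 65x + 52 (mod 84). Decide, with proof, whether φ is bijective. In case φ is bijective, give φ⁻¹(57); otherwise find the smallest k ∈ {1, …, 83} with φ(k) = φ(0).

13

If φ(x_1) = φ(x_2), then 65x_1 ≡ 65x_2 (mod 84). Because gcd(65, 84) = 1, we may cancel 65 to get x_1 ≡ x_2 (mod 84).
We now compute 65⁻¹ mod 84 explicitly. Euclid's algorithm: 84 = 1·65 + 19, 65 = 3·19 + 8, 19 = 2·8 + 3, 8 = 2·3 + 2, 3 = 1·2 + 1; back-substituting gives 1 = 53·65 − 41·84, so 65⁻¹ ≡ 53 (mod 84).
Then y ↦ 53(y − 52) is a two-sided inverse to φ, so every y ∈ ℤ_{84} has a preimage.
So φ is bijective.
Since φ is bijective, we find φ⁻¹(57): we need 65x ≡ 57 − 52 ≡ 5 (mod 84). Using 65⁻¹ = 53: x ≡ 53·5 = 265 = 3·84 + 13, so x = 13.
Check: φ(13) = 65·13 + 52 = 897 = 10·84 + 57 ≡ 57 (mod 84).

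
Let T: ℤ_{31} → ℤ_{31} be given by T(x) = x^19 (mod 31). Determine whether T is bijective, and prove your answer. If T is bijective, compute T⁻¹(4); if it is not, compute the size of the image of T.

Since 31 is prime, the nonzero elements of ℤ_{31} form a cyclic group of order 30.
As gcd(19, 30) = 1, raising to the 19th power is a bijection on this group: if s^19 ≡ t^19 then (st^{−1})^19 = 1, and the only element of order dividing gcd(19, 30) = 1 is 1, so s = t.
With T(0) = 0 this makes T injective on all of ℤ_{31}, hence bijective (finite equal-size domain and codomain). In particular T is bijective.
Since T is bijective, we find the preimage of 4. The inverse of x ↦ x^19 on (ℤ_{31})^× is x ↦ x^19, because 19·19 = 361 = 12·30 + 1 ≡ 1 (mod 30) and x^{30} = 1 for x ≠ 0 (Fermat). So T⁻¹(4) = 4^19 mod 31.
Repeated squaring mod 31: 4^1 ≡ 4, 4^2 ≡ 4² = 16, 4^4 ≡ 16² = 256 ≡ 8, 4^8 ≡ 8² = 64 ≡ 2, 4^16 ≡ 2² = 4. Since 19 = 16 + 2 + 1, 4^19 ≡ 4·16·4: 4·16 = 64 ≡ 2, then 2·4 = 8. So 4^19 ≡ 8 (mod 31).
Hence T⁻¹(4) = 8.

8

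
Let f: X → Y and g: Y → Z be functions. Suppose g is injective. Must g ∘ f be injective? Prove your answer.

not injective

No. Take X = {1, 2}, Y = Z = {1, 2, 3}, f(1) = f(2) = 1, and g = identity (injective).
Then (g ∘ f)(1) = (g ∘ f)(2) = 1 with 1 ≠ 2, so g ∘ f is not injective.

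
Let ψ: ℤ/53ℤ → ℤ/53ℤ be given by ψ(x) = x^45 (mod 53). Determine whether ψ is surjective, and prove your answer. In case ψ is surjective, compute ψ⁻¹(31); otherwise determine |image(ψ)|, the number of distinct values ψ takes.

Since 53 is prime, the nonzero elements of ℤ/53ℤ form a cyclic group of order 52.
As gcd(45, 52) = 1, raising to the 45th power is a bijection on this group: if a^45 ≡ b^45 then (ab^{−1})^45 = 1, and the only element of order dividing gcd(45, 52) = 1 is 1, so a = b.
With ψ(0) = 0 this makes ψ injective on all of ℤ/53ℤ, hence bijective (finite equal-size domain and codomain). In particular ψ is surjective.
Since ψ is surjective, we find the preimage of 31. The inverse of x ↦ x^45 on (ℤ/53ℤ)^× is x ↦ x^37, because 45·37 = 1665 = 32·52 + 1 ≡ 1 (mod 52) and x^{52} = 1 for x ≠ 0 (Fermat). So ψ⁻¹(31) = 31^37 mod 53.
Repeated squaring mod 53: 31^1 ≡ 31, 31^2 ≡ 31² = 961 ≡ 7, 31^4 ≡ 7² = 49, 31^8 ≡ 49² = 2401 ≡ 16, 31^16 ≡ 16² = 256 ≡ 44, 31^32 ≡ 44² = 1936 ≡ 28. Since 37 = 32 + 4 + 1, 31^37 ≡ 28·49·31: 28·49 = 1372 ≡ 47, then 47·31 = 1457 ≡ 26. So 31^37 ≡ 26 (mod 53).
Hence ψ⁻¹(31) = 26.

26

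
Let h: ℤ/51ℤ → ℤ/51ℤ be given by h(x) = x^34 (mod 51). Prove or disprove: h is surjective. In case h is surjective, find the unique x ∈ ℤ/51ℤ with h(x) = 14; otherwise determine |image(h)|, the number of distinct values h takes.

h(7): Repeated squaring mod 51: 7^1 ≡ 7, 7^2 ≡ 7² = 49, 7^4 ≡ 49² = 2401 ≡ 4, 7^8 ≡ 4² = 16, 7^16 ≡ 16² = 256 ≡ 1, 7^32 ≡ 1² = 1. Since 34 = 32 + 2, 7^34 ≡ 1·49: 1·49 = 49. So 7^34 ≡ 49 (mod 51).
h(10): Repeated squaring mod 51: 10^1 ≡ 10, 10^2 ≡ 10² = 100 ≡ 49, 10^4 ≡ 49² = 2401 ≡ 4, 10^8 ≡ 4² = 16, 10^16 ≡ 16² = 256 ≡ 1, 10^32 ≡ 1² = 1. Since 34 = 32 + 2, 10^34 ≡ 1·49: 1·49 = 49. So 10^34 ≡ 49 (mod 51).
So h(7) = h(10) = 49 while 7 ≠ 10, therefore h is not injective.
A non-injective map from the 51-element set ℤ/51ℤ to itself takes at most 50 distinct values, so it cannot be surjective. So h is not surjective.
Since h is not surjective, we determine |image(h)|. Computing x^34 mod 51 for each x (by repeated squaring, reducing mod 51 at every step), the values h(0), h(1), …, h(50) are: 0, 1, 4, 9, 16, 25, 36, 49, 13, 30, 49, 19, 42, 16, 43, 21, 1, 34, 18, 4, 43, 33, 25, 19, 15, 13, 13, 15, 19, 25, 33, 43, 4, 18, 34, 1, 21, 43, 16, 42, 19, 49, 30, 13, 49, 36, 25, 16, 9, 4, 1.
The distinct values are {0, 1, 4, 9, 13, 15, 16, 18, 19, 21, 25, 30, 33, 34, 36, 42, 43, 49}; there are 18 of them.

18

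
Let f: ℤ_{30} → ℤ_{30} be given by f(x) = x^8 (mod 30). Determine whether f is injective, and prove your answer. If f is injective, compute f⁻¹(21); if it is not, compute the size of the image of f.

8

f(2): Repeated squaring mod 30: 2^1 ≡ 2, 2^2 ≡ 2² = 4, 2^4 ≡ 4² = 16, 2^8 ≡ 16² = 256 ≡ 16. So 2^8 ≡ 16 (mod 30).
f(4): Repeated squaring mod 30: 4^1 ≡ 4, 4^2 ≡ 4² = 16, 4^4 ≡ 16² = 256 ≡ 16, 4^8 ≡ 16² = 256 ≡ 16. So 4^8 ≡ 16 (mod 30).
So f(2) = f(4) = 16 while 2 ≠ 4, so f is not injective.
Since f is not injective, we determine |image(f)|. Computing x^8 mod 30 for each x (by repeated squaring, reducing mod 30 at every step), the values f(0), f(1), …, f(29) are: 0, 1, 16, 21, 16, 25, 6, 1, 16, 21, 10, 1, 6, 1, 16, 15, 16, 1, 6, 1, 10, 21, 16, 1, 6, 25, 16, 21, 16, 1.
The distinct values are {0, 1, 6, 10, 15, 16, 21, 25}; there are 8 of them.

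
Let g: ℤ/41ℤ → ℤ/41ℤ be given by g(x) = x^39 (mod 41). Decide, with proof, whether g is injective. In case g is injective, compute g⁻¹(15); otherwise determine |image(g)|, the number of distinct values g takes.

Since 41 is prime, the nonzero elements of ℤ/41ℤ form a cyclic group of order 40.
As gcd(39, 40) = 1, raising to the 39th power is a bijection on this group: if u^39 ≡ v^39 then (uv^{−1})^39 = 1, and the only element of order dividing gcd(39, 40) = 1 is 1, so u = v.
With g(0) = 0 this makes g injective on all of ℤ/41ℤ, hence bijective (finite equal-size domain and codomain). In particular g is injective.
Since g is injective, we find the preimage of 15. The inverse of x ↦ x^39 on (ℤ/41ℤ)^× is x ↦ x^39, because 39·39 = 1521 = 38·40 + 1 ≡ 1 (mod 40) and x^{40} = 1 for x ≠ 0 (Fermat). So g⁻¹(15) = 15^39 mod 41.
Repeated squaring mod 41: 15^1 ≡ 15, 15^2 ≡ 15² = 225 ≡ 20, 15^4 ≡ 20² = 400 ≡ 31, 15^8 ≡ 31² = 961 ≡ 18, 15^16 ≡ 18² = 324 ≡ 37, 15^32 ≡ 37² = 1369 ≡ 16. Since 39 = 32 + 4 + 2 + 1, 15^39 ≡ 16·31·20·15: 16·31 = 496 ≡ 4, then 4·20 = 80 ≡ 39, then 39·15 = 585 ≡ 11. So 15^39 ≡ 11 (mod 41).
Hence g⁻¹(15) = 11.

11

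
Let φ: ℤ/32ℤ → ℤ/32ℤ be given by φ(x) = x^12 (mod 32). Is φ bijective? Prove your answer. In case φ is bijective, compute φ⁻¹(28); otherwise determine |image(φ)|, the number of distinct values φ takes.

φ(0) = 0^12 = 0.
φ(2): Repeated squaring mod 32: 2^1 ≡ 2, 2^2 ≡ 2² = 4, 2^4 ≡ 4² = 16, 2^8 ≡ 16² = 256 ≡ 0. Since 12 = 8 + 4, 2^12 ≡ 0·16: 0·16 = 0. So 2^12 ≡ 0 (mod 32).
So φ(0) = φ(2) = 0 while 0 ≠ 2, thus φ is not injective, hence not bijective.
Since φ is not bijective, we determine |image(φ)|. Computing x^12 mod 32 for each x (by repeated squaring, reducing mod 32 at every step), the values φ(0), φ(1), …, φ(31) are: 0, 1, 0, 17, 0, 17, 0, 1, 0, 1, 0, 17, 0, 17, 0, 1, 0, 1, 0, 17, 0, 17, 0, 1, 0, 1, 0, 17, 0, 17, 0, 1.
The distinct values are {0, 1, 17}; there are 3 of them.

3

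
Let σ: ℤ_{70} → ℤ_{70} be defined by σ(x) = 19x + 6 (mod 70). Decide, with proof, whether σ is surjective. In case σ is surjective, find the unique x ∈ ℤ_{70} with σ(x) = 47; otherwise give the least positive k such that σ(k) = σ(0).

By definition, σ is surjective if every y in the codomain equals σ(x) for some x in the domain.
Since gcd(19, 70) = 1, 19 is invertible modulo 70. Euclid's algorithm: 70 = 3·19 + 13, 19 = 1·13 + 6, 13 = 2·6 + 1; back-substituting gives 1 = 59·19 − 16·70, so 19⁻¹ ≡ 59 (mod 70).
Then y ↦ 59(y − 6) is a two-sided inverse to σ, so every y ∈ ℤ_{70} has a preimage.
So σ is surjective.
Since σ is surjective, we compute σ⁻¹(47): solve 19x + 6 ≡ 47 (mod 70), i.e. 19x ≡ 41 (mod 70).
Multiplying by 19⁻¹ = 59 gives x ≡ 59·41 = 2419 = 34·70 + 39 ≡ 39 (mod 70).
Check: σ(39) = 19·39 + 6 = 747 = 10·70 + 47 ≡ 47 (mod 70).

39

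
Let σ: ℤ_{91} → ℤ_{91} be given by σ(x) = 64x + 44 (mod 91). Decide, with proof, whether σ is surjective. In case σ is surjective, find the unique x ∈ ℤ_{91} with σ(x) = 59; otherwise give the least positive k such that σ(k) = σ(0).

50

Since gcd(64, 91) = 1, 64 is invertible modulo 91. Euclid's algorithm: 91 = 1·64 + 27, 64 = 2·27 + 10, 27 = 2·10 + 7, 10 = 1·7 + 3, 7 = 2·3 + 1; back-substituting gives 1 = 64·64 − 45·91, so 64⁻¹ ≡ 64 (mod 91).
For any y ∈ ℤ_{91}, x = 64(y − 44) mod 91 satisfies σ(x) = 64·64(y − 44) + 44 ≡ y (since 64·64 ≡ 1 mod 91). So every y has a preimage.
So σ is surjective.
Since σ is surjective, we find σ⁻¹(59): we need 64x ≡ 59 − 44 ≡ 15 (mod 91). Using 64⁻¹ = 64: x ≡ 64·15 = 960 = 10·91 + 50, so x = 50.
Check: σ(50) = 64·50 + 44 = 3244 = 35·91 + 59 ≡ 59 (mod 91).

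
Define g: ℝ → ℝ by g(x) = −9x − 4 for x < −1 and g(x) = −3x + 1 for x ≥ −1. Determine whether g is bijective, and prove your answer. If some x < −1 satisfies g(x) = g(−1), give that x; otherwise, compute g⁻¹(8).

Both pieces are strictly decreasing (slopes −9 and −3), so each is injective on its own interval.
The left piece maps (−∞, −1) onto (5, ∞); the right piece maps [−1, ∞) onto (−∞, 4].
The images leave a gap (5 has no preimage), so g is not surjective, hence not bijective.
Because the two images are disjoint, no x < −1 has g(x) = g(−1), so we compute g⁻¹(8): 8 lies in (5, ∞), so solve −9x − 4 = 8: x = (8 + 4)/(−9) = −4/3.

-4/3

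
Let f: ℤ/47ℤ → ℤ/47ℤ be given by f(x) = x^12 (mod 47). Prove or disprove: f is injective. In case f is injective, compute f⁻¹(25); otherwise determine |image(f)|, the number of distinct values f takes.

f(23): Repeated squaring mod 47: 23^1 ≡ 23, 23^2 ≡ 23² = 529 ≡ 12, 23^4 ≡ 12² = 144 ≡ 3, 23^8 ≡ 3² = 9. Since 12 = 8 + 4, 23^12 ≡ 9·3: 9·3 = 27. So 23^12 ≡ 27 (mod 47).
f(24): Repeated squaring mod 47: 24^1 ≡ 24, 24^2 ≡ 24² = 576 ≡ 12, 24^4 ≡ 12² = 144 ≡ 3, 24^8 ≡ 3² = 9. Since 12 = 8 + 4, 24^12 ≡ 9·3: 9·3 = 27. So 24^12 ≡ 27 (mod 47).
So f(23) = f(24) = 27 while 23 ≠ 24, so f is not injective.
Since f is not injective, we determine |image(f)|. Computing x^12 mod 47 for each x (by repeated squaring, reducing mod 47 at every step), the values f(0), f(1), …, f(46) are: 0, 1, 7, 12, 2, 18, 37, 17, 14, 3, 32, 6, 24, 9, 25, 28, 4, 8, 21, 34, 36, 16, 42, 27, 27, 42, 16, 36, 34, 21, 8, 4, 28, 25, 9, 24, 6, 32, 3, 14, 17, 37, 18, 2, 12, 7, 1.
The distinct values are {0, 1, 2, 3, 4, 6, 7, 8, 9, 12, 14, 16, 17, 18, 21, 24, 25, 27, 28, 32, 34, 36, 37, 42}; there are 24 of them.

24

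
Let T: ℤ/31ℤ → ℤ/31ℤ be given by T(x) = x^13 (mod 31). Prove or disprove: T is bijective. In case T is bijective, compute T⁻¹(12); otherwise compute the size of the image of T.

Since 31 is prime, the nonzero elements of ℤ/31ℤ form a cyclic group of order 30.
As gcd(13, 30) = 1, raising to the 13th power is a bijection on this group: if a^13 ≡ b^13 then (ab^{−1})^13 = 1, and the only element of order dividing gcd(13, 30) = 1 is 1, so a = b.
With T(0) = 0 this makes T injective on all of ℤ/31ℤ, hence bijective (finite equal-size domain and codomain). In particular T is bijective.
Since T is bijective, we find the preimage of 12. The inverse of x ↦ x^13 on (ℤ/31ℤ)^× is x ↦ x^7, because 13·7 = 91 = 3·30 + 1 ≡ 1 (mod 30) and x^{30} = 1 for x ≠ 0 (Fermat). So T⁻¹(12) = 12^7 mod 31.
Repeated squaring mod 31: 12^1 ≡ 12, 12^2 ≡ 12² = 144 ≡ 20, 12^4 ≡ 20² = 400 ≡ 28. Since 7 = 4 + 2 + 1, 12^7 ≡ 28·20·12: 28·20 = 560 ≡ 2, then 2·12 = 24. So 12^7 ≡ 24 (mod 31).
Hence T⁻¹(12) = 24.

24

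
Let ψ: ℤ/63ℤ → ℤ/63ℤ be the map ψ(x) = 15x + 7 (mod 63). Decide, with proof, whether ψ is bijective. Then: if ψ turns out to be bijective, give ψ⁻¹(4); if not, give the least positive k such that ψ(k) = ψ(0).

We have gcd(15, 63) = 3 > 1. Taking x_1 = 0 and x_2 = 21: ψ(0) = 7 and ψ(21) = 15·21 + 7 = 322 ≡ 7 (mod 63).
So ψ(0) = ψ(21) while 0 ≠ 21, thus ψ is not injective, hence not bijective.
Since ψ is not bijective, we find the least positive k with ψ(k) = ψ(0): this means 15k ≡ 0 (mod 63), i.e. 63 ∣ 15k. Since gcd(15, 63) = 3, dividing through by 3 this holds exactly when 21 ∣ 5k, and as gcd(5, 21) = 1, exactly when 21 ∣ k.
The smallest positive such k is 21.

21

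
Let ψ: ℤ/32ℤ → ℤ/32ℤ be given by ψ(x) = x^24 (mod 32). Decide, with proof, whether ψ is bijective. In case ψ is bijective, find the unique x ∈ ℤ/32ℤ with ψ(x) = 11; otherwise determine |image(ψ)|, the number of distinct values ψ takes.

ψ(0) = 0^24 = 0.
ψ(2): Repeated squaring mod 32: 2^1 ≡ 2, 2^2 ≡ 2² = 4, 2^4 ≡ 4² = 16, 2^8 ≡ 16² = 256 ≡ 0, 2^16 ≡ 0² = 0. Since 24 = 16 + 8, 2^24 ≡ 0·0: 0·0 = 0. So 2^24 ≡ 0 (mod 32).
So ψ(0) = ψ(2) = 0 while 0 ≠ 2, hence ψ is not injective, hence not bijective.
Since ψ is not bijective, we determine |image(ψ)|. Computing x^24 mod 32 for each x (by repeated squaring, reducing mod 32 at every step), the values ψ(0), ψ(1), …, ψ(31) are: 0, 1, 0, 1, 0, 1, 0, 1, 0, 1, 0, 1, 0, 1, 0, 1, 0, 1, 0, 1, 0, 1, 0, 1, 0, 1, 0, 1, 0, 1, 0, 1.
The distinct values are {0, 1}; there are 2 of them.

2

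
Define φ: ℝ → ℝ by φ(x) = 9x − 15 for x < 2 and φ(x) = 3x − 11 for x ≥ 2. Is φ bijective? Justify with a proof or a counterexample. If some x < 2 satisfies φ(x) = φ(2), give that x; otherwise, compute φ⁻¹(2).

Both pieces are strictly increasing (slopes 9 and 3), so each is injective on its own interval.
The left piece maps (−∞, 2) onto (−∞, 3); the right piece maps [2, ∞) onto [−5, ∞).
These images overlap. In particular φ(2) = −5 (right piece), and solving 9x − 15 = −5 on the left piece gives x = 10/9 < 2.
So φ(10/9) = φ(2) with 10/9 ≠ 2, and φ is not injective, hence not bijective. This x = 10/9 is the requested value below 2.

10/9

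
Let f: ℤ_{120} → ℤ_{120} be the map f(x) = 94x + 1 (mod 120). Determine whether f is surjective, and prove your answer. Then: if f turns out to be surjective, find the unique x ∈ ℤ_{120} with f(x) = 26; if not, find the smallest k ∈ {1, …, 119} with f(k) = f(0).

60

Since gcd(94, 120) = 2, we have 94x ≡ 0 (mod 2) for all x, so f(x) ≡ 1 (mod 2).
But 0 ≢ 1 (mod 2), so 0 ∈ ℤ_{120} has no preimage. Hence f is not surjective.
Since f is not surjective, we find the least positive k with f(k) = f(0): this means 94k ≡ 0 (mod 120), i.e. 120 ∣ 94k. Since gcd(94, 120) = 2, dividing through by 2 this holds exactly when 60 ∣ 47k, and as gcd(47, 60) = 1, exactly when 60 ∣ k.
The smallest positive such k is 60.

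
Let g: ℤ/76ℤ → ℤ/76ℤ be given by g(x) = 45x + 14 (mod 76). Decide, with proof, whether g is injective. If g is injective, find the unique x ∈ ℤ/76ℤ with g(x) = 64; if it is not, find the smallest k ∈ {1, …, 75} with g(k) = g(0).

18

Recall that g is injective when g(a) = g(b) forces a = b.
If g(a) = g(b), then 45a ≡ 45b (mod 76). Because gcd(45, 76) = 1, we may cancel 45 to get a ≡ b (mod 76).
Therefore g is injective.
We now compute 45⁻¹ mod 76 explicitly. Euclid's algorithm: 76 = 1·45 + 31, 45 = 1·31 + 14, 31 = 2·14 + 3, 14 = 4·3 + 2, 3 = 1·2 + 1; back-substituting gives 1 = 49·45 − 29·76, so 45⁻¹ ≡ 49 (mod 76).
Since g is injective, we compute g⁻¹(64): solve 45x + 14 ≡ 64 (mod 76), i.e. 45x ≡ 50 (mod 76).
Multiplying by 45⁻¹ = 49 gives x ≡ 49·50 = 2450 = 32·76 + 18 ≡ 18 (mod 76).
Check: g(18) = 45·18 + 14 = 824 = 10·76 + 64 ≡ 64 (mod 76).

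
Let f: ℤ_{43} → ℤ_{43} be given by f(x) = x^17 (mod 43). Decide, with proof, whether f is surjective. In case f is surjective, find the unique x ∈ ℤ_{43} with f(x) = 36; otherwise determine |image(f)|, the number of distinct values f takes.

Since 43 is prime, the nonzero elements of ℤ_{43} form a cyclic group of order 42.
As gcd(17, 42) = 1, raising to the 17th power is a bijection on this group: if s^17 ≡ t^17 then (st^{−1})^17 = 1, and the only element of order dividing gcd(17, 42) = 1 is 1, so s = t.
With f(0) = 0 this makes f injective on all of ℤ_{43}, hence bijective (finite equal-size domain and codomain). In particular f is surjective.
Since f is surjective, we find the preimage of 36. The inverse of x ↦ x^17 on (ℤ_{43})^× is x ↦ x^5, because 17·5 = 85 = 2·42 + 1 ≡ 1 (mod 42) and x^{42} = 1 for x ≠ 0 (Fermat). So f⁻¹(36) = 36^5 mod 43.
Repeated squaring mod 43: 36^1 ≡ 36, 36^2 ≡ 36² = 1296 ≡ 6, 36^4 ≡ 6² = 36. Since 5 = 4 + 1, 36^5 ≡ 36·36: 36·36 = 1296 ≡ 6. So 36^5 ≡ 6 (mod 43).
Hence f⁻¹(36) = 6.

6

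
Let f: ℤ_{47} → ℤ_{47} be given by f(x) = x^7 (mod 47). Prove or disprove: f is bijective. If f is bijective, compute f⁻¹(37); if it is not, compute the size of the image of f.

Since 47 is prime, the nonzero elements of ℤ_{47} form a cyclic group of order 46.
As gcd(7, 46) = 1, raising to the 7th power is a bijection on this group: if x_1^7 ≡ x_2^7 then (x_1x_2^{−1})^7 = 1, and the only element of order dividing gcd(7, 46) = 1 is 1, so x_1 = x_2.
With f(0) = 0 this makes f injective on all of ℤ_{47}, hence bijective (finite equal-size domain and codomain). In particular f is bijective.
Since f is bijective, we find the preimage of 37. The inverse of x ↦ x^7 on (ℤ_{47})^× is x ↦ x^33, because 7·33 = 231 = 5·46 + 1 ≡ 1 (mod 46) and x^{46} = 1 for x ≠ 0 (Fermat). So f⁻¹(37) = 37^33 mod 47.
Repeated squaring mod 47: 37^1 ≡ 37, 37^2 ≡ 37² = 1369 ≡ 6, 37^4 ≡ 6² = 36, 37^8 ≡ 36² = 1296 ≡ 27, 37^16 ≡ 27² = 729 ≡ 24, 37^32 ≡ 24² = 576 ≡ 12. Since 33 = 32 + 1, 37^33 ≡ 12·37: 12·37 = 444 ≡ 21. So 37^33 ≡ 21 (mod 47).
Hence f⁻¹(37) = 21.

21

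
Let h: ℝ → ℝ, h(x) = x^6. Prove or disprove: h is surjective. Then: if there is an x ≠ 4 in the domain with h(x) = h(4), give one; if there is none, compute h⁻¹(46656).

Since 6 is even, x^6 ≥ 0 for all x ∈ ℝ, so −1 ∈ ℝ has no preimage. Hence h is not surjective.
For the follow-up, such an x exists: taking x = −4 ∈ ℝ gives h(−4) = 4096 = h(4) with −4 ≠ 4.

-4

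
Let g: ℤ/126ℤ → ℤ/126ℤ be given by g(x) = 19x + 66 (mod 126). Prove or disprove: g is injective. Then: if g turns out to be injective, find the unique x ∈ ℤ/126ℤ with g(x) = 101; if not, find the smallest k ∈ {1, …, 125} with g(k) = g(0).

By definition, g is injective when g(x_1) = g(x_2) forces x_1 = x_2.
If g(x_1) = g(x_2), then 19x_1 ≡ 19x_2 (mod 126). Because gcd(19, 126) = 1, we may cancel 19 to get x_1 ≡ x_2 (mod 126).
Thus g is injective.
We now compute 19⁻¹ mod 126 explicitly. Euclid's algorithm: 126 = 6·19 + 12, 19 = 1·12 + 7, 12 = 1·7 + 5, 7 = 1·5 + 2, 5 = 2·2 + 1; back-substituting gives 1 = 73·19 − 11·126, so 19⁻¹ ≡ 73 (mod 126).
Since g is injective, we find g⁻¹(101): we need 19x ≡ 101 − 66 ≡ 35 (mod 126). Using 19⁻¹ = 73: x ≡ 73·35 = 2555 = 20·126 + 35, so x = 35.
Check: g(35) = 19·35 + 66 = 731 = 5·126 + 101 ≡ 101 (mod 126).

35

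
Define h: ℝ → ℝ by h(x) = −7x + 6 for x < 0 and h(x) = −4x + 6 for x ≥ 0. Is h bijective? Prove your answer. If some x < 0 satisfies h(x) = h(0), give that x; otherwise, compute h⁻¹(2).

1

Both pieces are strictly decreasing (slopes −7 and −4), so each is injective on its own interval.
The left piece maps (−∞, 0) onto (6, ∞); the right piece maps [0, ∞) onto (−∞, 6].
Since 6 = 6, the images partition ℝ: h is injective and surjective, hence bijective.
Because the two images are disjoint, no x < 0 has h(x) = h(0), so we compute h⁻¹(2): 2 lies in (−∞, 6], so solve −4x + 6 = 2: x = (2 − 6)/(−4) = 1.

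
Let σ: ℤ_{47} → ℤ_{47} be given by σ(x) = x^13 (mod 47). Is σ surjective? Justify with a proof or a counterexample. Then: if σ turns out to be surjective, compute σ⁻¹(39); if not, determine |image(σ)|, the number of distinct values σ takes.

43

Since 47 is prime, the nonzero elements of ℤ_{47} form a cyclic group of order 46.
As gcd(13, 46) = 1, raising to the 13th power is a bijection on this group: if u^13 ≡ v^13 then (uv^{−1})^13 = 1, and the only element of order dividing gcd(13, 46) = 1 is 1, so u = v.
With σ(0) = 0 this makes σ injective on all of ℤ_{47}, hence bijective (finite equal-size domain and codomain). In particular σ is surjective.
Since σ is surjective, we find the preimage of 39. The inverse of x ↦ x^13 on (ℤ_{47})^× is x ↦ x^39, because 13·39 = 507 = 11·46 + 1 ≡ 1 (mod 46) and x^{46} = 1 for x ≠ 0 (Fermat). So σ⁻¹(39) = 39^39 mod 47.
Repeated squaring mod 47: 39^1 ≡ 39, 39^2 ≡ 39² = 1521 ≡ 17, 39^4 ≡ 17² = 289 ≡ 7, 39^8 ≡ 7² = 49 ≡ 2, 39^16 ≡ 2² = 4, 39^32 ≡ 4² = 16. Since 39 = 32 + 4 + 2 + 1, 39^39 ≡ 16·7·17·39: 16·7 = 112 ≡ 18, then 18·17 = 306 ≡ 24, then 24·39 = 936 ≡ 43. So 39^39 ≡ 43 (mod 47).
Hence σ⁻¹(39) = 43.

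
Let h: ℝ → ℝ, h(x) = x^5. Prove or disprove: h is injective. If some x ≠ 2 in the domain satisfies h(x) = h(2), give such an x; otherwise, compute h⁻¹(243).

3

On ℝ, x ↦ x^5 is strictly increasing (since 5 is odd), so h(a) = h(b) forces a = b. Therefore h is injective.
Since x ↦ x^5 is strictly increasing on ℝ, it is injective there, so no x ≠ 2 in the domain has h(x) = h(2). We therefore compute h⁻¹(243) = 243^{1/5} = 3 (indeed 3^5 = 243).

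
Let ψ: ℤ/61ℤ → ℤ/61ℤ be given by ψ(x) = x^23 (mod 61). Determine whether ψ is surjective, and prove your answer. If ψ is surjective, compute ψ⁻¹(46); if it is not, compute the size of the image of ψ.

19

Since 61 is prime, the nonzero elements of ℤ/61ℤ form a cyclic group of order 60.
As gcd(23, 60) = 1, raising to the 23rd power is a bijection on this group: if x_1^23 ≡ x_2^23 then (x_1x_2^{−1})^23 = 1, and the only element of order dividing gcd(23, 60) = 1 is 1, so x_1 = x_2.
With ψ(0) = 0 this makes ψ injective on all of ℤ/61ℤ, hence bijective (finite equal-size domain and codomain). In particular ψ is surjective.
Since ψ is surjective, we find the preimage of 46. The inverse of x ↦ x^23 on (ℤ/61ℤ)^× is x ↦ x^47, because 23·47 = 1081 = 18·60 + 1 ≡ 1 (mod 60) and x^{60} = 1 for x ≠ 0 (Fermat). So ψ⁻¹(46) = 46^47 mod 61.
Repeated squaring mod 61: 46^1 ≡ 46, 46^2 ≡ 46² = 2116 ≡ 42, 46^4 ≡ 42² = 1764 ≡ 56, 46^8 ≡ 56² = 3136 ≡ 25, 46^16 ≡ 25² = 625 ≡ 15, 46^32 ≡ 15² = 225 ≡ 42. Since 47 = 32 + 8 + 4 + 2 + 1, 46^47 ≡ 42·25·56·42·46: 42·25 = 1050 ≡ 13, then 13·56 = 728 ≡ 57, then 57·42 = 2394 ≡ 15, then 15·46 = 690 ≡ 19. So 46^47 ≡ 19 (mod 61).
Hence ψ⁻¹(46) = 19.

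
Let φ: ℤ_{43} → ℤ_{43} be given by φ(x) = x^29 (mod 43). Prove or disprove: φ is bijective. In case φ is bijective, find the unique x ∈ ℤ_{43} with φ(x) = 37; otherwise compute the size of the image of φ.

Since 43 is prime, the nonzero elements of ℤ_{43} form a cyclic group of order 42.
As gcd(29, 42) = 1, raising to the 29th power is a bijection on this group: if s^29 ≡ t^29 then (st^{−1})^29 = 1, and the only element of order dividing gcd(29, 42) = 1 is 1, so s = t.
With φ(0) = 0 this makes φ injective on all of ℤ_{43}, hence bijective (finite equal-size domain and codomain). In particular φ is bijective.
Since φ is bijective, we find the preimage of 37. The inverse of x ↦ x^29 on (ℤ_{43})^× is x ↦ x^29, because 29·29 = 841 = 20·42 + 1 ≡ 1 (mod 42) and x^{42} = 1 for x ≠ 0 (Fermat). So φ⁻¹(37) = 37^29 mod 43.
Repeated squaring mod 43: 37^1 ≡ 37, 37^2 ≡ 37² = 1369 ≡ 36, 37^4 ≡ 36² = 1296 ≡ 6, 37^8 ≡ 6² = 36, 37^16 ≡ 36² = 1296 ≡ 6. Since 29 = 16 + 8 + 4 + 1, 37^29 ≡ 6·36·6·37: 6·36 = 216 ≡ 1, then 1·6 = 6, then 6·37 = 222 ≡ 7. So 37^29 ≡ 7 (mod 43).
Hence φ⁻¹(37) = 7.

7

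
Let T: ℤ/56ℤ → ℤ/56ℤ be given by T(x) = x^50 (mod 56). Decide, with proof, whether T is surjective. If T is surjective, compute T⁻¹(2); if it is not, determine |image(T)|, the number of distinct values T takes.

8

T(6): Repeated squaring mod 56: 6^1 ≡ 6, 6^2 ≡ 6² = 36, 6^4 ≡ 36² = 1296 ≡ 8, 6^8 ≡ 8² = 64 ≡ 8, 6^16 ≡ 8² = 64 ≡ 8, 6^32 ≡ 8² = 64 ≡ 8. Since 50 = 32 + 16 + 2, 6^50 ≡ 8·8·36: 8·8 = 64 ≡ 8, then 8·36 = 288 ≡ 8. So 6^50 ≡ 8 (mod 56).
T(8): Repeated squaring mod 56: 8^1 ≡ 8, 8^2 ≡ 8² = 64 ≡ 8, 8^4 ≡ 8² = 64 ≡ 8, 8^8 ≡ 8² = 64 ≡ 8, 8^16 ≡ 8² = 64 ≡ 8, 8^32 ≡ 8² = 64 ≡ 8. Since 50 = 32 + 16 + 2, 8^50 ≡ 8·8·8: 8·8 = 64 ≡ 8, then 8·8 = 64 ≡ 8. So 8^50 ≡ 8 (mod 56).
So T(6) = T(8) = 8 while 6 ≠ 8, so T is not injective.
A non-injective map from the 56-element set ℤ/56ℤ to itself takes at most 55 distinct values, so it cannot be surjective. So T is not surjective.
Since T is not surjective, we determine |image(T)|. Computing x^50 mod 56 for each x (by repeated squaring, reducing mod 56 at every step), the values T(0), T(1), …, T(55) are: 0, 1, 32, 9, 16, 25, 8, 49, 8, 25, 16, 9, 32, 1, 0, 1, 32, 9, 16, 25, 8, 49, 8, 25, 16, 9, 32, 1, 0, 1, 32, 9, 16, 25, 8, 49, 8, 25, 16, 9, 32, 1, 0, 1, 32, 9, 16, 25, 8, 49, 8, 25, 16, 9, 32, 1.
The distinct values are {0, 1, 8, 9, 16, 25, 32, 49}; there are 8 of them.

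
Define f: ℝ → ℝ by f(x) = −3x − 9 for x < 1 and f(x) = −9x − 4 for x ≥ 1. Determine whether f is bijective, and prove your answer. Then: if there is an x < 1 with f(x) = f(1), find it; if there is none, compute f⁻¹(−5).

Both pieces are strictly decreasing (slopes −3 and −9), so each is injective on its own interval.
The left piece maps (−∞, 1) onto (−12, ∞); the right piece maps [1, ∞) onto (−∞, −13].
The images leave a gap (−12 has no preimage), so f is not surjective, hence not bijective.
Because the two images are disjoint, no x < 1 has f(x) = f(1), so we compute f⁻¹(−5): −5 lies in (−12, ∞), so solve −3x − 9 = −5: x = (−5 + 9)/(−3) = −4/3.

-4/3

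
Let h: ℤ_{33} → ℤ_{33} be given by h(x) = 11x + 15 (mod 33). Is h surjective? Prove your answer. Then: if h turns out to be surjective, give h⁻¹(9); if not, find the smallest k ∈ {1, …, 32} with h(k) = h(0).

3

Recall that surjectivity means every element of the codomain has a preimage under h.
Since gcd(11, 33) = 11, we have 11x ≡ 0 (mod 11) for all x, so h(x) ≡ 4 (mod 11).
But 0 ≢ 4 (mod 11), so 0 ∈ ℤ_{33} has no preimage. Hence h is not surjective.
Since h is not surjective, we find the least positive k with h(k) = h(0): this means 11k ≡ 0 (mod 33), i.e. 33 ∣ 11k. Since gcd(11, 33) = 11, dividing through by 11 this holds exactly when 3 ∣ k.
The smallest positive such k is 3.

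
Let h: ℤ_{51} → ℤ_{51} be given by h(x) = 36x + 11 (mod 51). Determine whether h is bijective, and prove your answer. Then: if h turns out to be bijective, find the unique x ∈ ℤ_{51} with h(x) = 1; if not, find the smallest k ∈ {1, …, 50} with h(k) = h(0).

We have gcd(36, 51) = 3 > 1. Taking s = 0 and t = 17: h(0) = 11 and h(17) = 36·17 + 11 = 623 ≡ 11 (mod 51).
So h(0) = h(17) while 0 ≠ 17, hence h is not injective, hence not bijective.
Since h is not bijective, we find the least positive k with h(k) = h(0): this means 36k ≡ 0 (mod 51), i.e. 51 ∣ 36k. Since gcd(36, 51) = 3, dividing through by 3 this holds exactly when 17 ∣ 12k, and as gcd(12, 17) = 1, exactly when 17 ∣ k.
The smallest positive such k is 17.

17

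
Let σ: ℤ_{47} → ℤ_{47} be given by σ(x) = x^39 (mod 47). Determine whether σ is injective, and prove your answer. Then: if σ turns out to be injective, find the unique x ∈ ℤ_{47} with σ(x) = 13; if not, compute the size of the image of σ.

23

Since 47 is prime, the nonzero elements of ℤ_{47} form a cyclic group of order 46.
As gcd(39, 46) = 1, raising to the 39th power is a bijection on this group: if x_1^39 ≡ x_2^39 then (x_1x_2^{−1})^39 = 1, and the only element of order dividing gcd(39, 46) = 1 is 1, so x_1 = x_2.
With σ(0) = 0 this makes σ injective on all of ℤ_{47}, hence bijective (finite equal-size domain and codomain). In particular σ is injective.
Since σ is injective, we find the preimage of 13. The inverse of x ↦ x^39 on (ℤ_{47})^× is x ↦ x^13, because 39·13 = 507 = 11·46 + 1 ≡ 1 (mod 46) and x^{46} = 1 for x ≠ 0 (Fermat). So σ⁻¹(13) = 13^13 mod 47.
Repeated squaring mod 47: 13^1 ≡ 13, 13^2 ≡ 13² = 169 ≡ 28, 13^4 ≡ 28² = 784 ≡ 32, 13^8 ≡ 32² = 1024 ≡ 37. Since 13 = 8 + 4 + 1, 13^13 ≡ 37·32·13: 37·32 = 1184 ≡ 9, then 9·13 = 117 ≡ 23. So 13^13 ≡ 23 (mod 47).
Hence σ⁻¹(13) = 23.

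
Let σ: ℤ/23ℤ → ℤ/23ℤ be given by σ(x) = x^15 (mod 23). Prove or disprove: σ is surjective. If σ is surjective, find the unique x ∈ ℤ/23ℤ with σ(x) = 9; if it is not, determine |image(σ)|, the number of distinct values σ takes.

16

Since 23 is prime, the nonzero elements of ℤ/23ℤ form a cyclic group of order 22.
As gcd(15, 22) = 1, raising to the 15th power is a bijection on this group: if a^15 ≡ b^15 then (ab^{−1})^15 = 1, and the only element of order dividing gcd(15, 22) = 1 is 1, so a = b.
With σ(0) = 0 this makes σ injective on all of ℤ/23ℤ, hence bijective (finite equal-size domain and codomain). In particular σ is surjective.
Since σ is surjective, we find the preimage of 9. The inverse of x ↦ x^15 on (ℤ/23ℤ)^× is x ↦ x^3, because 15·3 = 45 = 2·22 + 1 ≡ 1 (mod 22) and x^{22} = 1 for x ≠ 0 (Fermat). So σ⁻¹(9) = 9^3 mod 23.
Repeated squaring mod 23: 9^1 ≡ 9, 9^2 ≡ 9² = 81 ≡ 12. Since 3 = 2 + 1, 9^3 ≡ 12·9: 12·9 = 108 ≡ 16. So 9^3 ≡ 16 (mod 23).
Hence σ⁻¹(9) = 16.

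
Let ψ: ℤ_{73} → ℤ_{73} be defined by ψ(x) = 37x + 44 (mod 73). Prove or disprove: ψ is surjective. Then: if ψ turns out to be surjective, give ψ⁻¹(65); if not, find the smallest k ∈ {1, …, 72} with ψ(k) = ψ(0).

Since gcd(37, 73) = 1, 37 is invertible modulo 73. Euclid's algorithm: 73 = 1·37 + 36, 37 = 1·36 + 1; back-substituting gives 1 = 2·37 − 1·73, so 37⁻¹ ≡ 2 (mod 73).
For any y ∈ ℤ_{73}, x = 2(y − 44) mod 73 satisfies ψ(x) = 37·2(y − 44) + 44 ≡ y (since 37·2 ≡ 1 mod 73). So every y has a preimage.
So ψ is surjective.
Since ψ is surjective, we find ψ⁻¹(65): we need 37x ≡ 65 − 44 ≡ 21 (mod 73). Using 37⁻¹ = 2: x ≡ 2·21 = 42, so x = 42.
Check: ψ(42) = 37·42 + 44 = 1598 = 21·73 + 65 ≡ 65 (mod 73).

42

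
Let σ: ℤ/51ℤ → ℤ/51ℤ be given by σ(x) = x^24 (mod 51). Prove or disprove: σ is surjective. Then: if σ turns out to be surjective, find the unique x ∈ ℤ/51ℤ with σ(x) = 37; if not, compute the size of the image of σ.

6

σ(1) = 1^24 = 1.
σ(2): Repeated squaring mod 51: 2^1 ≡ 2, 2^2 ≡ 2² = 4, 2^4 ≡ 4² = 16, 2^8 ≡ 16² = 256 ≡ 1, 2^16 ≡ 1² = 1. Since 24 = 16 + 8, 2^24 ≡ 1·1: 1·1 = 1. So 2^24 ≡ 1 (mod 51).
So σ(1) = σ(2) = 1 while 1 ≠ 2, so σ is not injective.
A non-injective map from the 51-element set ℤ/51ℤ to itself takes at most 50 distinct values, so it cannot be surjective. So σ is not surjective.
Since σ is not surjective, we determine |image(σ)|. Computing x^24 mod 51 for each x (by repeated squaring, reducing mod 51 at every step), the values σ(0), σ(1), …, σ(50) are: 0, 1, 1, 33, 1, 16, 33, 16, 1, 18, 16, 16, 33, 1, 16, 18, 1, 34, 18, 1, 16, 18, 16, 16, 33, 1, 1, 33, 16, 16, 18, 16, 1, 18, 34, 1, 18, 16, 1, 33, 16, 16, 18, 1, 16, 33, 16, 1, 33, 1, 1.
The distinct values are {0, 1, 16, 18, 33, 34}; there are 6 of them.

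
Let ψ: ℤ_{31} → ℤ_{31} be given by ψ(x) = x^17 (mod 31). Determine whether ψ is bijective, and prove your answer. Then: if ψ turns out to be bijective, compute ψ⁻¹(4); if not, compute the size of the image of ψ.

2

Since 31 is prime, the nonzero elements of ℤ_{31} form a cyclic group of order 30.
As gcd(17, 30) = 1, raising to the 17th power is a bijection on this group: if a^17 ≡ b^17 then (ab^{−1})^17 = 1, and the only element of order dividing gcd(17, 30) = 1 is 1, so a = b.
With ψ(0) = 0 this makes ψ injective on all of ℤ_{31}, hence bijective (finite equal-size domain and codomain). In particular ψ is bijective.
Since ψ is bijective, we find the preimage of 4. The inverse of x ↦ x^17 on (ℤ_{31})^× is x ↦ x^23, because 17·23 = 391 = 13·30 + 1 ≡ 1 (mod 30) and x^{30} = 1 for x ≠ 0 (Fermat). So ψ⁻¹(4) = 4^23 mod 31.
Repeated squaring mod 31: 4^1 ≡ 4, 4^2 ≡ 4² = 16, 4^4 ≡ 16² = 256 ≡ 8, 4^8 ≡ 8² = 64 ≡ 2, 4^16 ≡ 2² = 4. Since 23 = 16 + 4 + 2 + 1, 4^23 ≡ 4·8·16·4: 4·8 = 32 ≡ 1, then 1·16 = 16, then 16·4 = 64 ≡ 2. So 4^23 ≡ 2 (mod 31).
Hence ψ⁻¹(4) = 2.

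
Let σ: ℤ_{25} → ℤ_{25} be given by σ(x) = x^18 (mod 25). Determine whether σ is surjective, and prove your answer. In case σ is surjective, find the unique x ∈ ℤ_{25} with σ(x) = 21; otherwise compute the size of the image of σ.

11

σ(0) = 0^18 = 0.
σ(5): Repeated squaring mod 25: 5^1 ≡ 5, 5^2 ≡ 5² = 25 ≡ 0, 5^4 ≡ 0² = 0, 5^8 ≡ 0² = 0, 5^16 ≡ 0² = 0. Since 18 = 16 + 2, 5^18 ≡ 0·0: 0·0 = 0. So 5^18 ≡ 0 (mod 25).
So σ(0) = σ(5) = 0 while 0 ≠ 5, so σ is not injective.
A non-injective map from the 25-element set ℤ_{25} to itself takes at most 24 distinct values, so it cannot be surjective. Thus σ is not surjective.
Since σ is not surjective, we determine |image(σ)|. Computing x^18 mod 25 for each x (by repeated squaring, reducing mod 25 at every step), the values σ(0), σ(1), …, σ(24) are: 0, 1, 19, 14, 11, 0, 16, 24, 9, 21, 0, 6, 4, 4, 6, 0, 21, 9, 24, 16, 0, 11, 14, 19, 1.
The distinct values are {0, 1, 4, 6, 9, 11, 14, 16, 19, 21, 24}; there are 11 of them.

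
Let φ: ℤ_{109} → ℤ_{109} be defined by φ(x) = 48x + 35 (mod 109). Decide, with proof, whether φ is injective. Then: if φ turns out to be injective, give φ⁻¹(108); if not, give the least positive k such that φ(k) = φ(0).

By definition, φ is injective when φ(a) = φ(b) forces a = b.
Suppose φ(a) = φ(b) in ℤ_{109}. Then 48a + 35 ≡ 48b + 35 (mod 109), hence 48(a − b) ≡ 0 (mod 109).
Since gcd(48, 109) = 1, 48 is invertible modulo 109, thus a − b ≡ 0 (mod 109), i.e. a = b.
So φ is injective.
We now compute 48⁻¹ mod 109 explicitly. Euclid's algorithm: 109 = 2·48 + 13, 48 = 3·13 + 9, 13 = 1·9 + 4, 9 = 2·4 + 1; back-substituting gives 1 = 25·48 − 11·109, so 48⁻¹ ≡ 25 (mod 109).
Since φ is injective, we find φ⁻¹(108): we need 48x ≡ 108 − 35 ≡ 73 (mod 109). Using 48⁻¹ = 25: x ≡ 25·73 = 1825 = 16·109 + 81, so x = 81.
Check: φ(81) = 48·81 + 35 = 3923 = 35·109 + 108 ≡ 108 (mod 109).

81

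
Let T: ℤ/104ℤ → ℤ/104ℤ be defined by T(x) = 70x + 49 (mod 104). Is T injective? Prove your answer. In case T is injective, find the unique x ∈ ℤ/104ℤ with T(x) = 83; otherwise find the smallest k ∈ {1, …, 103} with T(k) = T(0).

52

We have gcd(70, 104) = 2 > 1. Taking x_1 = 0 and x_2 = 52: T(0) = 49 and T(52) = 70·52 + 49 = 3689 ≡ 49 (mod 104).
So T(0) = T(52) while 0 ≠ 52, so T is not injective.
Since T is not injective, we find the least positive k with T(k) = T(0): this means 70k ≡ 0 (mod 104), i.e. 104 ∣ 70k. Since gcd(70, 104) = 2, dividing through by 2 this holds exactly when 52 ∣ 35k, and as gcd(35, 52) = 1, exactly when 52 ∣ k.
The smallest positive such k is 52.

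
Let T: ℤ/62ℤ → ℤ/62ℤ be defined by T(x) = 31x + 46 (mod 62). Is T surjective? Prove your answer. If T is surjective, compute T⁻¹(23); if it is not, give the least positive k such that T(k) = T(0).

2

Since gcd(31, 62) = 31, we have 31x ≡ 0 (mod 31) for all x, so T(x) ≡ 15 (mod 31).
But 0 ≢ 15 (mod 31), so 0 ∈ ℤ/62ℤ has no preimage. Therefore T is not surjective.
Since T is not surjective, we find the least positive k with T(k) = T(0): this means 31k ≡ 0 (mod 62), i.e. 62 ∣ 31k. Since gcd(31, 62) = 31, dividing through by 31 this holds exactly when 2 ∣ k.
The smallest positive such k is 2.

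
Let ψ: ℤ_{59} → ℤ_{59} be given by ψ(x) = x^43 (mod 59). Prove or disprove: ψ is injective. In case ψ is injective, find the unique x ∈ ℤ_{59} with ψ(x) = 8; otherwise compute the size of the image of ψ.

47

Since 59 is prime, the nonzero elements of ℤ_{59} form a cyclic group of order 58.
As gcd(43, 58) = 1, raising to the 43rd power is a bijection on this group: if s^43 ≡ t^43 then (st^{−1})^43 = 1, and the only element of order dividing gcd(43, 58) = 1 is 1, so s = t.
With ψ(0) = 0 this makes ψ injective on all of ℤ_{59}, hence bijective (finite equal-size domain and codomain). In particular ψ is injective.
Since ψ is injective, we find the preimage of 8. The inverse of x ↦ x^43 on (ℤ_{59})^× is x ↦ x^27, because 43·27 = 1161 = 20·58 + 1 ≡ 1 (mod 58) and x^{58} = 1 for x ≠ 0 (Fermat). So ψ⁻¹(8) = 8^27 mod 59.
Repeated squaring mod 59: 8^1 ≡ 8, 8^2 ≡ 8² = 64 ≡ 5, 8^4 ≡ 5² = 25, 8^8 ≡ 25² = 625 ≡ 35, 8^16 ≡ 35² = 1225 ≡ 45. Since 27 = 16 + 8 + 2 + 1, 8^27 ≡ 45·35·5·8: 45·35 = 1575 ≡ 41, then 41·5 = 205 ≡ 28, then 28·8 = 224 ≡ 47. So 8^27 ≡ 47 (mod 59).
Hence ψ⁻¹(8) = 47.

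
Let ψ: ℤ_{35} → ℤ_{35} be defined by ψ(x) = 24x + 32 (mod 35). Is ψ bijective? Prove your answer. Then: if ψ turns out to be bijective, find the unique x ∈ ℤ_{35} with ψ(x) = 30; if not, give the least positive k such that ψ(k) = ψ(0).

Suppose ψ(x_1) = ψ(x_2) in ℤ_{35}. Then 24x_1 + 32 ≡ 24x_2 + 32 (mod 35), so 24(x_1 − x_2) ≡ 0 (mod 35).
Since gcd(24, 35) = 1, 24 is invertible modulo 35, hence x_1 − x_2 ≡ 0 (mod 35), i.e. x_1 = x_2.
We now compute 24⁻¹ mod 35 explicitly. Euclid's algorithm: 35 = 1·24 + 11, 24 = 2·11 + 2, 11 = 5·2 + 1; back-substituting gives 1 = 19·24 − 13·35, so 24⁻¹ ≡ 19 (mod 35).
For any y ∈ ℤ_{35}, x = 19(y − 32) mod 35 satisfies ψ(x) = 24·19(y − 32) + 32 ≡ y (since 24·19 ≡ 1 mod 35). So every y has a preimage.
So ψ is bijective.
Since ψ is bijective, we find ψ⁻¹(30): we need 24x ≡ 30 − 32 ≡ 33 (mod 35). Using 24⁻¹ = 19: x ≡ 19·33 = 627 = 17·35 + 32, so x = 32.
Check: ψ(32) = 24·32 + 32 = 800 = 22·35 + 30 ≡ 30 (mod 35).

32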